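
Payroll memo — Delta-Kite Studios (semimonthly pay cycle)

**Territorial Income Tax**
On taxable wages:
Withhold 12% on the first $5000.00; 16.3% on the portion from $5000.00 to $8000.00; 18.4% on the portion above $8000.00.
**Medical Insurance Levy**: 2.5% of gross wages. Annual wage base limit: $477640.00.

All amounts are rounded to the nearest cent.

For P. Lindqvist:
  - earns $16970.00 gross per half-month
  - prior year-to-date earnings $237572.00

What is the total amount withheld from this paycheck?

Territorial Income Tax: taxable = $16970.00
  $1089.00 + 18.4% × ($16970.00 − $8000.00) = $1089.00 + 18.4% × $8970.00 = $2739.48
Medical Insurance Levy: 2.5% × $16970.00 = $424.25
Total: $2739.48 + $424.25 = $3163.73

$3163.73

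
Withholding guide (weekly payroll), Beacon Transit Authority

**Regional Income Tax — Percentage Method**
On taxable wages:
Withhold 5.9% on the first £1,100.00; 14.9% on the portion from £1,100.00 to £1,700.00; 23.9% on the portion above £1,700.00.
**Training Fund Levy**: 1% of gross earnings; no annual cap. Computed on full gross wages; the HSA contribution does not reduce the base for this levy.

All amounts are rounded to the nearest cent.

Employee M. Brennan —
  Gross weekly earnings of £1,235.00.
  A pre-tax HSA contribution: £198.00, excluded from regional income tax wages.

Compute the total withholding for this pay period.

Regional Income Tax: taxable = £1,235.00 − £198.00 = £1,037.00
  5.9% × £1,037.00 = £61.18
Training Fund Levy: 1% × £1,235.00 = £12.35
Total: £61.18 + £12.35 = £73.53

£73.53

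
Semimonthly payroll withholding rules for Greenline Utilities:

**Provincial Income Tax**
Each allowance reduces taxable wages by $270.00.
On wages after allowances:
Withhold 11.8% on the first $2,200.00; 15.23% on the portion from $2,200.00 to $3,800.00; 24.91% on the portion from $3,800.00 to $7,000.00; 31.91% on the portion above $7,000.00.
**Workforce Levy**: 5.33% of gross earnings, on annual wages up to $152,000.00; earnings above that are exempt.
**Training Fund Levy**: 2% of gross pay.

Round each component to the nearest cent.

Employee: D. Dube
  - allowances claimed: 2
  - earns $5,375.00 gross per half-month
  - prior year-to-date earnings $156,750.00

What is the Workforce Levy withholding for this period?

$0.00

Workforce Levy: YTD $156,750.00 ≥ cap $152,000.00 → $0.00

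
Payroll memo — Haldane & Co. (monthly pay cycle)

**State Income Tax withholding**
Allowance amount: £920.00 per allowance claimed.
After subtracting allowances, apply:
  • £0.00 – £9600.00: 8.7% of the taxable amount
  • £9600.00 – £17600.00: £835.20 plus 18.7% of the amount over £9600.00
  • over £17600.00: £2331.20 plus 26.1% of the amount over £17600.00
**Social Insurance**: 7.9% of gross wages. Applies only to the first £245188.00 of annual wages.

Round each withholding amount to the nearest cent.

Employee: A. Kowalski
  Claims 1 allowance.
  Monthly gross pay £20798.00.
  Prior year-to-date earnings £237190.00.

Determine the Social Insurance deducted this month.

Social Insurance: cap £245188.00 − YTD £237190.00 = £7998.00 subject; 7.9% × £7998.00 = £631.84

£631.84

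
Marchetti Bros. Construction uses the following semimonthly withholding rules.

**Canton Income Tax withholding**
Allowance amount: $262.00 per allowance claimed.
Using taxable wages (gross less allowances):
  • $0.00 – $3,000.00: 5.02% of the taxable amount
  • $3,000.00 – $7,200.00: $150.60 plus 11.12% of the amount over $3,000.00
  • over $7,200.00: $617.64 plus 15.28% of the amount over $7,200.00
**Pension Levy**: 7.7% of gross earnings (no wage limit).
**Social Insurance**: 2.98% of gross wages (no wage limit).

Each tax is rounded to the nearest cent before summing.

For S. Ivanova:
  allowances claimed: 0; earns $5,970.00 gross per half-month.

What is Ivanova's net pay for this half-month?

Canton Income Tax: taxable = $5,970.00
  $150.60 + 11.12% × ($5,970.00 − $3,000.00) = $150.60 + 11.12% × $2,970.00 = $480.86
Pension Levy: 7.7% × $5,970.00 = $459.69
Social Insurance: 2.98% × $5,970.00 = $177.91
Total withheld: $480.86 + $459.69 + $177.91 = $1,118.46
Net pay: $5,970.00 − $1,118.46 = $4,851.54

$4,851.54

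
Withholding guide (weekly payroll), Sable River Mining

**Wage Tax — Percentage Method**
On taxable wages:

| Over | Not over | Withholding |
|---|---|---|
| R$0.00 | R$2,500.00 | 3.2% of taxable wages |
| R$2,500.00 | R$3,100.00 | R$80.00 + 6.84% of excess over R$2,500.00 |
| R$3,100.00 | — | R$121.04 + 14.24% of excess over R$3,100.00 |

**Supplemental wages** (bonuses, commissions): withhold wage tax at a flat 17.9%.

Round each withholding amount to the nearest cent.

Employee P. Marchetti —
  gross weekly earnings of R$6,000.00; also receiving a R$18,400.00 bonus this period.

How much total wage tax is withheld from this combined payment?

Wage Tax: taxable = R$6,000.00
  R$121.04 + 14.24% × (R$6,000.00 − R$3,100.00) = R$121.04 + 14.24% × R$2,900.00 = R$534.00
Supplemental (17.9% flat on bonus): 17.9% × R$18,400.00 = R$3,293.60
Total wage tax: R$534.00 + R$3,293.60 = R$3,827.60

R$3,827.60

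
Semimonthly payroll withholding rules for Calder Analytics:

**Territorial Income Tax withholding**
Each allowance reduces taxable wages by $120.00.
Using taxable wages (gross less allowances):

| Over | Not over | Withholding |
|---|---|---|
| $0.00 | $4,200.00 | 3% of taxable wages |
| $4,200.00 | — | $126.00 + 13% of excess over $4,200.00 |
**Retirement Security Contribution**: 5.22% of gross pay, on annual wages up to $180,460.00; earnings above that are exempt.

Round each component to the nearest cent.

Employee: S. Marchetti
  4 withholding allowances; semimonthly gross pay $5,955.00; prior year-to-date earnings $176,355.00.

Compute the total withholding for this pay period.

$506.03

Territorial Income Tax: taxable = $5,955.00 − 4×$120.00 = $5,475.00
  $126.00 + 13% × ($5,475.00 − $4,200.00) = $126.00 + 13% × $1,275.00 = $291.75
Retirement Security Contribution: cap $180,460.00 − YTD $176,355.00 = $4,105.00 subject; 5.22% × $4,105.00 = $214.28
Total: $291.75 + $214.28 = $506.03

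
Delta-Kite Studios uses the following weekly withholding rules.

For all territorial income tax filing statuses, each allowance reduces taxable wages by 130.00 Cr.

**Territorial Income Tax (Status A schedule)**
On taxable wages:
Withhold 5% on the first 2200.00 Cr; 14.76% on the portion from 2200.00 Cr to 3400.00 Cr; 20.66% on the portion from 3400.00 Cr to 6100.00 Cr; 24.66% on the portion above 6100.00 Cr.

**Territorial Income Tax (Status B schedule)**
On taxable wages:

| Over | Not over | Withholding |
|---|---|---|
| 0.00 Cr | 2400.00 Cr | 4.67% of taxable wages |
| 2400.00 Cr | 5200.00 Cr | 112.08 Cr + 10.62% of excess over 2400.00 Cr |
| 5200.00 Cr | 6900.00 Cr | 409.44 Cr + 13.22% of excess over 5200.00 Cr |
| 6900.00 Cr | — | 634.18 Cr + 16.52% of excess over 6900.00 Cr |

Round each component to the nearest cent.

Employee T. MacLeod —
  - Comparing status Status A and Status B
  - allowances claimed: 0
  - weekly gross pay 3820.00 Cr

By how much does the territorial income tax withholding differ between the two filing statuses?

111.01 Cr

Territorial Income Tax (Status A): taxable = 3820.00 Cr
  287.12 Cr + 20.66% × (3820.00 Cr − 3400.00 Cr) = 287.12 Cr + 20.66% × 420.00 Cr = 373.89 Cr
Territorial Income Tax (Status B): taxable = 3820.00 Cr
  112.08 Cr + 10.62% × (3820.00 Cr − 2400.00 Cr) = 112.08 Cr + 10.62% × 1420.00 Cr = 262.88 Cr
Difference: |373.89 Cr − 262.88 Cr| = 111.01 Cr (higher under Status A)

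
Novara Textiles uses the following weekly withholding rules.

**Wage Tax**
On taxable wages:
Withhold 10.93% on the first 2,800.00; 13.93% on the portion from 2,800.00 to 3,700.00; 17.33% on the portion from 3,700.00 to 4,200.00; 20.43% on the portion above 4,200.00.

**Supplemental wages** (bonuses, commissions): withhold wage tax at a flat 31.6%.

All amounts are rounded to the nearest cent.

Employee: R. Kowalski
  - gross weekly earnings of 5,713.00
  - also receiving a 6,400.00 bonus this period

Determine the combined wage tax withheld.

Wage Tax: taxable = 5,713.00
  518.06 + 20.43% × (5,713.00 − 4,200.00) = 518.06 + 20.43% × 1,513.00 = 827.17
Supplemental (31.6% flat on bonus): 31.6% × 6,400.00 = 2,022.40
Total wage tax: 827.17 + 2,022.40 = 2,849.57

2,849.57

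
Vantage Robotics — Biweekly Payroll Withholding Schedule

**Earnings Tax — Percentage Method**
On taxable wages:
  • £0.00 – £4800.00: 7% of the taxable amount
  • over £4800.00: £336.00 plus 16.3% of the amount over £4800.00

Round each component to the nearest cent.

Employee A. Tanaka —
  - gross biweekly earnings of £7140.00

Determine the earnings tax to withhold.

£717.42

Earnings Tax: taxable = £7140.00
  £336.00 + 16.3% × (£7140.00 − £4800.00) = £336.00 + 16.3% × £2340.00 = £717.42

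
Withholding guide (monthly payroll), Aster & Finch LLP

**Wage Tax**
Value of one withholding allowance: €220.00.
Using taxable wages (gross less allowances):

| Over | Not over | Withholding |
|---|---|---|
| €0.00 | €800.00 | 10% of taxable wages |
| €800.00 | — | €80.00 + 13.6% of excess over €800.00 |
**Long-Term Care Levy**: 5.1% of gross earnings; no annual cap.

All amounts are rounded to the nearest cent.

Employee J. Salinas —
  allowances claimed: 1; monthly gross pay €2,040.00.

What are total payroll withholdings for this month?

Wage Tax: taxable = €2,040.00 − 1×€220.00 = €1,820.00
  €80.00 + 13.6% × (€1,820.00 − €800.00) = €80.00 + 13.6% × €1,020.00 = €218.72
Long-Term Care Levy: 5.1% × €2,040.00 = €104.04
Total: €218.72 + €104.04 = €322.76

€322.76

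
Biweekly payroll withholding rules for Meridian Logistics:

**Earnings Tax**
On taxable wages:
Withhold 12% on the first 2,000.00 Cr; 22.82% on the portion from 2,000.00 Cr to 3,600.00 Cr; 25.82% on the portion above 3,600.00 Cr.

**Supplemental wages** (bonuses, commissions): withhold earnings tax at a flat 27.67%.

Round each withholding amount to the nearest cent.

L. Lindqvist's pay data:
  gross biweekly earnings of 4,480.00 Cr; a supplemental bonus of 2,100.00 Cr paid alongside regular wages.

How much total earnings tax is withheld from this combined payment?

1,413.41 Cr

Earnings Tax: taxable = 4,480.00 Cr
  605.12 Cr + 25.82% × (4,480.00 Cr − 3,600.00 Cr) = 605.12 Cr + 25.82% × 880.00 Cr = 832.34 Cr
Supplemental (27.67% flat on bonus): 27.67% × 2,100.00 Cr = 581.07 Cr
Total earnings tax: 832.34 Cr + 581.07 Cr = 1,413.41 Cr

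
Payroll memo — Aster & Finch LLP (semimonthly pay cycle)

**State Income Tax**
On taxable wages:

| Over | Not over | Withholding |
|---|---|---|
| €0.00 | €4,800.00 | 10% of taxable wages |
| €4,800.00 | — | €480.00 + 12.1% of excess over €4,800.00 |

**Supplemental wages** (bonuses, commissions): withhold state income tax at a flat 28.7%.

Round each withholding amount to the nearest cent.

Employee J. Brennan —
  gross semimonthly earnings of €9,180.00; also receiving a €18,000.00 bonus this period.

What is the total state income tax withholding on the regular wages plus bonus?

State Income Tax: taxable = €9,180.00
  €480.00 + 12.1% × (€9,180.00 − €4,800.00) = €480.00 + 12.1% × €4,380.00 = €1,009.98
Supplemental (28.7% flat on bonus): 28.7% × €18,000.00 = €5,166.00
Total state income tax: €1,009.98 + €5,166.00 = €6,175.98

€6,175.98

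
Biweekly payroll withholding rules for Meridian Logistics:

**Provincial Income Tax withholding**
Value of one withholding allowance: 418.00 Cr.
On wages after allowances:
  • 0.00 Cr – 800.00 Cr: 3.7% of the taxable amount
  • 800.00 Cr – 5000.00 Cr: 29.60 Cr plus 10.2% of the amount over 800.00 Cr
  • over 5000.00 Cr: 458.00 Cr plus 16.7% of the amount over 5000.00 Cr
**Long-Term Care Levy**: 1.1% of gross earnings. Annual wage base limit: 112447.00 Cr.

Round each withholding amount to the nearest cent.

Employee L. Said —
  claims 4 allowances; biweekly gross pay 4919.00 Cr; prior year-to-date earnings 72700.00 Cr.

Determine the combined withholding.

333.30 Cr

Provincial Income Tax: taxable = 4919.00 Cr − 4×418.00 Cr = 3247.00 Cr
  29.60 Cr + 10.2% × (3247.00 Cr − 800.00 Cr) = 29.60 Cr + 10.2% × 2447.00 Cr = 279.19 Cr
Long-Term Care Levy: 1.1% × 4919.00 Cr = 54.11 Cr
Total: 279.19 Cr + 54.11 Cr = 333.30 Cr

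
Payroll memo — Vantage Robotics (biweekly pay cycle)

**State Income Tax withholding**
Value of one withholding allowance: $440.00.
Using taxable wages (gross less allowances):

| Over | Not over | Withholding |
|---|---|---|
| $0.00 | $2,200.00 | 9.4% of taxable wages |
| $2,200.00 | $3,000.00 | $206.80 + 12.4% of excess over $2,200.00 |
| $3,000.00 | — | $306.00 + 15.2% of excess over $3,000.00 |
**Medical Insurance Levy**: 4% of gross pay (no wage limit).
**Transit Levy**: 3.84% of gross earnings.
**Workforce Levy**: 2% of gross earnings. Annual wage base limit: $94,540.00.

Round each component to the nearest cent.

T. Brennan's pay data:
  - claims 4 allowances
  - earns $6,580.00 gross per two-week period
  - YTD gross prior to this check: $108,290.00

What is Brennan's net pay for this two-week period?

$5,481.49

State Income Tax: taxable = $6,580.00 − 4×$440.00 = $4,820.00
  $306.00 + 15.2% × ($4,820.00 − $3,000.00) = $306.00 + 15.2% × $1,820.00 = $582.64
Medical Insurance Levy: 4% × $6,580.00 = $263.20
Transit Levy: 3.84% × $6,580.00 = $252.67
Workforce Levy: YTD $108,290.00 ≥ cap $94,540.00 → $0.00
Total withheld: $582.64 + $263.20 + $252.67 + $0.00 = $1,098.51
Net pay: $6,580.00 − $1,098.51 = $5,481.49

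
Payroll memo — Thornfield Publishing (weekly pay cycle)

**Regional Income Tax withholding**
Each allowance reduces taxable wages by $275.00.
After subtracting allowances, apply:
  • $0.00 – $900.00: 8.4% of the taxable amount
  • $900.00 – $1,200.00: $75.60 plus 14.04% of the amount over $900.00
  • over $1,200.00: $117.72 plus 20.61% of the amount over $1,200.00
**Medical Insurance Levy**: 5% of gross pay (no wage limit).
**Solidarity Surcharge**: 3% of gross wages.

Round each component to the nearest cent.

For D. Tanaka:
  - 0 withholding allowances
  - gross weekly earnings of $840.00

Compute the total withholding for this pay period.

$137.76

Regional Income Tax: taxable = $840.00
  8.4% × $840.00 = $70.56
Medical Insurance Levy: 5% × $840.00 = $42.00
Solidarity Surcharge: 3% × $840.00 = $25.20
Total: $70.56 + $42.00 + $25.20 = $137.76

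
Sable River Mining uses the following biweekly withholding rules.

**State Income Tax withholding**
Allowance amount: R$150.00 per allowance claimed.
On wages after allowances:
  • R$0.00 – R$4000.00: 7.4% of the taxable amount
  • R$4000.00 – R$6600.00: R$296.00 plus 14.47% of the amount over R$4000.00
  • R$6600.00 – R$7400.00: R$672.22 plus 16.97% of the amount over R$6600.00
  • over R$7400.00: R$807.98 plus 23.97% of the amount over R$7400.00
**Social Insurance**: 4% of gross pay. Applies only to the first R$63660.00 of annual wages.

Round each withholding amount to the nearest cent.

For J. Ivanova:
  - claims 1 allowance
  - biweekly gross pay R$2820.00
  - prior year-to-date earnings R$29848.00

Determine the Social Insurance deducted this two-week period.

Social Insurance: 4% × R$2820.00 = R$112.80

R$112.80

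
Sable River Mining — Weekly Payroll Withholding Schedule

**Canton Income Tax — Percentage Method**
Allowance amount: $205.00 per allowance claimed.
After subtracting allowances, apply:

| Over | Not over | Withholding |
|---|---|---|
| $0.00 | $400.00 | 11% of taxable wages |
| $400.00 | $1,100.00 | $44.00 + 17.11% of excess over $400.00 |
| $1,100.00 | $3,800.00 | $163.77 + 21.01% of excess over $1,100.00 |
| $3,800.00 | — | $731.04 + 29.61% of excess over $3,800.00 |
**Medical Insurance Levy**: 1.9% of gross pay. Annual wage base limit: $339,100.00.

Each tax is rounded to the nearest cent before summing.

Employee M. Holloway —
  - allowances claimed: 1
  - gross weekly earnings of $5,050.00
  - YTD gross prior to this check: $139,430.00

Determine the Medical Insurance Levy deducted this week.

Medical Insurance Levy: 1.9% × $5,050.00 = $95.95

$95.95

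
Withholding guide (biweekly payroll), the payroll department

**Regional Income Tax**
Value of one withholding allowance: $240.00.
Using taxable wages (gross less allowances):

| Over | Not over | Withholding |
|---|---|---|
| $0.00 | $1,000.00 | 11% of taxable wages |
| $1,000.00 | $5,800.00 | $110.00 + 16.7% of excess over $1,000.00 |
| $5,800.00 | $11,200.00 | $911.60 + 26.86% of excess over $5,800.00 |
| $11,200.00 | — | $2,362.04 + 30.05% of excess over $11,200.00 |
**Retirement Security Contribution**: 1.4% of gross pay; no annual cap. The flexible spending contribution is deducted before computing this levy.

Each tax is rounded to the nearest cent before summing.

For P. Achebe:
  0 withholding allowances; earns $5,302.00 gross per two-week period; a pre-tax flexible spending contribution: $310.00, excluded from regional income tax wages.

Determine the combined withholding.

Regional Income Tax: taxable = $5,302.00 − $310.00 = $4,992.00
  $110.00 + 16.7% × ($4,992.00 − $1,000.00) = $110.00 + 16.7% × $3,992.00 = $776.66
Retirement Security Contribution: 1.4% × $4,992.00 = $69.89
Total: $776.66 + $69.89 = $846.55

$846.55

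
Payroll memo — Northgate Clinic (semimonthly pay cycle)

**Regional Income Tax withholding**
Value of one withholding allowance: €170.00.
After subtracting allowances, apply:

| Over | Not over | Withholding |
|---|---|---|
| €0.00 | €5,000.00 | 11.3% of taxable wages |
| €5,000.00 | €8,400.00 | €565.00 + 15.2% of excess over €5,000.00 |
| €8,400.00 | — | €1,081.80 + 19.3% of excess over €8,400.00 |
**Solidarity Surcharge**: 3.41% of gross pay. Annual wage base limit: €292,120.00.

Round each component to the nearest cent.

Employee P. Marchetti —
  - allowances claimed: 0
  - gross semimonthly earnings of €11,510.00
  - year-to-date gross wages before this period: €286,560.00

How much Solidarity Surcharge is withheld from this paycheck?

€189.60

Solidarity Surcharge: cap €292,120.00 − YTD €286,560.00 = €5,560.00 subject; 3.41% × €5,560.00 = €189.60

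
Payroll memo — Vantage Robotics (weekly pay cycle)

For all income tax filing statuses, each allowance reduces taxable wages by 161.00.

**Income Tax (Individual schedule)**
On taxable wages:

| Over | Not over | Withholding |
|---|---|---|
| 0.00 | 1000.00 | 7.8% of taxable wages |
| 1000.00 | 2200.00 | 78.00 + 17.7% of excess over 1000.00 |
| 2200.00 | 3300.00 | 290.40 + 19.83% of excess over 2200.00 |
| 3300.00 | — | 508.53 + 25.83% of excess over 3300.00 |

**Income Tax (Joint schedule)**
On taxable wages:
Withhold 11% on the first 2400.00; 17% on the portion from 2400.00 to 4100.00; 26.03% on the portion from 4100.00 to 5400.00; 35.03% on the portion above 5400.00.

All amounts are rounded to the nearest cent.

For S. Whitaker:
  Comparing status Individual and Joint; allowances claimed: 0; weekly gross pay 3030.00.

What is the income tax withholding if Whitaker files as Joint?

Income Tax (Joint): taxable = 3030.00
  264.00 + 17% × (3030.00 − 2400.00) = 264.00 + 17% × 630.00 = 371.10

371.10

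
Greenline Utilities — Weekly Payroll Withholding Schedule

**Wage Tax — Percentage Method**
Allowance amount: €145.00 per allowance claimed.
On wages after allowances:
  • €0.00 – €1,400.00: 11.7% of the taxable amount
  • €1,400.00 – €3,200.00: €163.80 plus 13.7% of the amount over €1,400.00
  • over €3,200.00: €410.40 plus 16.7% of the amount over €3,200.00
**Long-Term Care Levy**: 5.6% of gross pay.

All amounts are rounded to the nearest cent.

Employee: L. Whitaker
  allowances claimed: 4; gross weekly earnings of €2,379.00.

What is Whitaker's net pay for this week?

€2,027.32

Wage Tax: taxable = €2,379.00 − 4×€145.00 = €1,799.00
  €163.80 + 13.7% × (€1,799.00 − €1,400.00) = €163.80 + 13.7% × €399.00 = €218.46
Long-Term Care Levy: 5.6% × €2,379.00 = €133.22
Total withheld: €218.46 + €133.22 = €351.68
Net pay: €2,379.00 − €351.68 = €2,027.32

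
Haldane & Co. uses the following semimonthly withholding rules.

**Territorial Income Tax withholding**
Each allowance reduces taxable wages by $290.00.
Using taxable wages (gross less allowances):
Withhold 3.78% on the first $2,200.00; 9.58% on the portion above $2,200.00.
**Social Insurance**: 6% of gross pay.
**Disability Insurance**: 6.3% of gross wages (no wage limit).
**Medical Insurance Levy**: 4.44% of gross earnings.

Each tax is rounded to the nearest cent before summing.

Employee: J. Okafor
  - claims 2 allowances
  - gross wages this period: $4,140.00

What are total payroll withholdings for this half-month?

$906.49

Territorial Income Tax: taxable = $4,140.00 − 2×$290.00 = $3,560.00
  $83.16 + 9.58% × ($3,560.00 − $2,200.00) = $83.16 + 9.58% × $1,360.00 = $213.45
Social Insurance: 6% × $4,140.00 = $248.40
Disability Insurance: 6.3% × $4,140.00 = $260.82
Medical Insurance Levy: 4.44% × $4,140.00 = $183.82
Total: $213.45 + $248.40 + $260.82 + $183.82 = $906.49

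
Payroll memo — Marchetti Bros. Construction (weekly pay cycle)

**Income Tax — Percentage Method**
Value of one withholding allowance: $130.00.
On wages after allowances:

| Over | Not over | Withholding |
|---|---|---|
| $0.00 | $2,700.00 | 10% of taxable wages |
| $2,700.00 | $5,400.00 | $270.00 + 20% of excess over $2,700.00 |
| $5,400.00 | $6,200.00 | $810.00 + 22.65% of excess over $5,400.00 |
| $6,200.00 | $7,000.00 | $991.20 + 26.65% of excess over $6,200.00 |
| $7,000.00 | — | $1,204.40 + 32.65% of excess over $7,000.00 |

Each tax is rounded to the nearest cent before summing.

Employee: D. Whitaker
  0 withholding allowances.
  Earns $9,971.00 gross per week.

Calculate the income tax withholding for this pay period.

$2,174.43

Income Tax: taxable = $9,971.00
  $1,204.40 + 32.65% × ($9,971.00 − $7,000.00) = $1,204.40 + 32.65% × $2,971.00 = $2,174.43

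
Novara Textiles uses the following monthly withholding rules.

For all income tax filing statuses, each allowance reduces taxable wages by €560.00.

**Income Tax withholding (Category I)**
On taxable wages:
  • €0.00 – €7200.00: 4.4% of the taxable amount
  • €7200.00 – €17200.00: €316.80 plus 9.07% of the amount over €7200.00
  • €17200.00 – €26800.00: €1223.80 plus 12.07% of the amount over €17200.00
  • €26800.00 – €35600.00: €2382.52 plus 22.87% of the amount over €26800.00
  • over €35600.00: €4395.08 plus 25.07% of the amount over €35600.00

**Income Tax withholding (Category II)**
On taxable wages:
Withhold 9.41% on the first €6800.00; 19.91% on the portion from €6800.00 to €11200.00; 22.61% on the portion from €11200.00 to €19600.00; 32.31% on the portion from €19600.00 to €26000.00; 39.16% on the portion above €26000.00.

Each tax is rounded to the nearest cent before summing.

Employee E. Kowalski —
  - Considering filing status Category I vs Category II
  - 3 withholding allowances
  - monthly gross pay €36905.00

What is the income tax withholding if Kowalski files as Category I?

€4309.32

Income Tax (Category I): taxable = €36905.00 − 3×€560.00 = €35225.00
  €2382.52 + 22.87% × (€35225.00 − €26800.00) = €2382.52 + 22.87% × €8425.00 = €4309.32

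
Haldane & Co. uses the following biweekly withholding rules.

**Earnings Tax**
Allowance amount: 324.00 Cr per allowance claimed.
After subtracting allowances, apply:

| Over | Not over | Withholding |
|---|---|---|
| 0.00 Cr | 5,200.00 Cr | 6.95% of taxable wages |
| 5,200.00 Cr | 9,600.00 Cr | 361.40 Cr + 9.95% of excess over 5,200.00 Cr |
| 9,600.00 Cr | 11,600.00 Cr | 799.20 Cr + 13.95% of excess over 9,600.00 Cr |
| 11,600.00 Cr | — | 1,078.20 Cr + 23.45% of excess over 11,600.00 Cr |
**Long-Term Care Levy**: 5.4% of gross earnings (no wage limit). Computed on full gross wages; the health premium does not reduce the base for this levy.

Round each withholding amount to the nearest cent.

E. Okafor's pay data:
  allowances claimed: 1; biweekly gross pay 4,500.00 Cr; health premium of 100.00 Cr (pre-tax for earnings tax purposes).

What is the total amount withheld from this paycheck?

526.28 Cr

Earnings Tax: taxable = 4,500.00 Cr − 100.00 Cr − 1×324.00 Cr = 4,076.00 Cr
  6.95% × 4,076.00 Cr = 283.28 Cr
Long-Term Care Levy: 5.4% × 4,500.00 Cr = 243.00 Cr
Total: 283.28 Cr + 243.00 Cr = 526.28 Cr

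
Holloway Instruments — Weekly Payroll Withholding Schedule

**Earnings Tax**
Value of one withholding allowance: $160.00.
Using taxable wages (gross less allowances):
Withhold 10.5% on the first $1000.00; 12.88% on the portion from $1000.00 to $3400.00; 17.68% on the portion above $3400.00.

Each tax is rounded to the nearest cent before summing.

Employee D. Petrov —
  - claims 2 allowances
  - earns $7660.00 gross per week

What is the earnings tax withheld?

Earnings Tax: taxable = $7660.00 − 2×$160.00 = $7340.00
  $414.12 + 17.68% × ($7340.00 − $3400.00) = $414.12 + 17.68% × $3940.00 = $1110.71

$1110.71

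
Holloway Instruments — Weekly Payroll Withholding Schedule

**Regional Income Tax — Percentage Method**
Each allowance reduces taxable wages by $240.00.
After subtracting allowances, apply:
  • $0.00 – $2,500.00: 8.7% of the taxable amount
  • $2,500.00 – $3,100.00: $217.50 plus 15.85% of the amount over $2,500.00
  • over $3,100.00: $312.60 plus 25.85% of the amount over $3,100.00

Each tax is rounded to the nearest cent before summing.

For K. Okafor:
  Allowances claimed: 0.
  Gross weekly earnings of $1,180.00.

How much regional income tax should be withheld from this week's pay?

$102.66

Regional Income Tax: taxable = $1,180.00
  8.7% × $1,180.00 = $102.66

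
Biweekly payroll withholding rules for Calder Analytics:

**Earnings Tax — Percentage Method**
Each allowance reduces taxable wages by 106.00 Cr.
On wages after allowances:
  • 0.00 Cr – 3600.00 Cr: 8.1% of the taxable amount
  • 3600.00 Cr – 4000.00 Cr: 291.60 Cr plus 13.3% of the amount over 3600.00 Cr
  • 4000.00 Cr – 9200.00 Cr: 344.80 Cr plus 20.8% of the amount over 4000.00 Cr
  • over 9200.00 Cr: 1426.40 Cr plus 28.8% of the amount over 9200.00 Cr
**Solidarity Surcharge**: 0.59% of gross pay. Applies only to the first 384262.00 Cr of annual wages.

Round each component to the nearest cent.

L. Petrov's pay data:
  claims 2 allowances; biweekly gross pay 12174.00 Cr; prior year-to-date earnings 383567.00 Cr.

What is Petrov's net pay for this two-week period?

9948.04 Cr

Earnings Tax: taxable = 12174.00 Cr − 2×106.00 Cr = 11962.00 Cr
  1426.40 Cr + 28.8% × (11962.00 Cr − 9200.00 Cr) = 1426.40 Cr + 28.8% × 2762.00 Cr = 2221.86 Cr
Solidarity Surcharge: cap 384262.00 Cr − YTD 383567.00 Cr = 695.00 Cr subject; 0.59% × 695.00 Cr = 4.10 Cr
Total withheld: 2221.86 Cr + 4.10 Cr = 2225.96 Cr
Net pay: 12174.00 Cr − 2225.96 Cr = 9948.04 Cr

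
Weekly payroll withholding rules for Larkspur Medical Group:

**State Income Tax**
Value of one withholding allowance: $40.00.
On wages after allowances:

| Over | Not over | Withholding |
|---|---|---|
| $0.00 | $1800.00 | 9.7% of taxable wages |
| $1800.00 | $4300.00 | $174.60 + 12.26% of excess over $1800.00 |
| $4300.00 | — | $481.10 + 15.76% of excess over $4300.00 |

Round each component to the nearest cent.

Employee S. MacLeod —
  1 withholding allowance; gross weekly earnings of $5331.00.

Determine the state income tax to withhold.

$637.28

State Income Tax: taxable = $5331.00 − 1×$40.00 = $5291.00
  $481.10 + 15.76% × ($5291.00 − $4300.00) = $481.10 + 15.76% × $991.00 = $637.28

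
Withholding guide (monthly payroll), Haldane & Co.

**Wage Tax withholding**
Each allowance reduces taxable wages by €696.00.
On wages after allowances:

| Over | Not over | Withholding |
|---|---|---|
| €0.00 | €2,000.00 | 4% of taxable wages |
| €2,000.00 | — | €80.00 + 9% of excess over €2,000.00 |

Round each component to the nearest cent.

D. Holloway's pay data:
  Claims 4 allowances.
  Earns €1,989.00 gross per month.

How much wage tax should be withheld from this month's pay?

Wage Tax: taxable = €1,989.00 − 4×€696.00 = €-795.00
  Taxable ≤ 0 → €0.00

€0.00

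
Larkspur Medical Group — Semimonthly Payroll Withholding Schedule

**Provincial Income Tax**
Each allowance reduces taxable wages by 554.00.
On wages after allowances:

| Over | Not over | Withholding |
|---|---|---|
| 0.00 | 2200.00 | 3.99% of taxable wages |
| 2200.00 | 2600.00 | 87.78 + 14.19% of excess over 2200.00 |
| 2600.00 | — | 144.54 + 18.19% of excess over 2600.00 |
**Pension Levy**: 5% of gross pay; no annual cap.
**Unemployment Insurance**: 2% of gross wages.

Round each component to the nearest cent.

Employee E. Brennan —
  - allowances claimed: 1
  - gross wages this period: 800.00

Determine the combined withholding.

65.82

Provincial Income Tax: taxable = 800.00 − 1×554.00 = 246.00
  3.99% × 246.00 = 9.82
Pension Levy: 5% × 800.00 = 40.00
Unemployment Insurance: 2% × 800.00 = 16.00
Total: 9.82 + 40.00 + 16.00 = 65.82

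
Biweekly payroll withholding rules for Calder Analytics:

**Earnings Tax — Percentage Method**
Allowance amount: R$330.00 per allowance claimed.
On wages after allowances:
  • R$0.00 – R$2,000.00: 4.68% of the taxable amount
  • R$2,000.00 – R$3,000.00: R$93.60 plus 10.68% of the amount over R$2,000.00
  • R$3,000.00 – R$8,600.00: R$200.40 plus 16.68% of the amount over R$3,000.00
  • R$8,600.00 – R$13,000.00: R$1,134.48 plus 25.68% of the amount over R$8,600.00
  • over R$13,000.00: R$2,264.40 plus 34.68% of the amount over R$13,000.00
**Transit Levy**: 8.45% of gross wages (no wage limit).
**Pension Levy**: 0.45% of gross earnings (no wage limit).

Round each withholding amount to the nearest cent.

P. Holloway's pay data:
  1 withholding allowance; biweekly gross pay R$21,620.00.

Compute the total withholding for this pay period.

R$7,063.55

Earnings Tax: taxable = R$21,620.00 − 1×R$330.00 = R$21,290.00
  R$2,264.40 + 34.68% × (R$21,290.00 − R$13,000.00) = R$2,264.40 + 34.68% × R$8,290.00 = R$5,139.37
Transit Levy: 8.45% × R$21,620.00 = R$1,826.89
Pension Levy: 0.45% × R$21,620.00 = R$97.29
Total: R$5,139.37 + R$1,826.89 + R$97.29 = R$7,063.55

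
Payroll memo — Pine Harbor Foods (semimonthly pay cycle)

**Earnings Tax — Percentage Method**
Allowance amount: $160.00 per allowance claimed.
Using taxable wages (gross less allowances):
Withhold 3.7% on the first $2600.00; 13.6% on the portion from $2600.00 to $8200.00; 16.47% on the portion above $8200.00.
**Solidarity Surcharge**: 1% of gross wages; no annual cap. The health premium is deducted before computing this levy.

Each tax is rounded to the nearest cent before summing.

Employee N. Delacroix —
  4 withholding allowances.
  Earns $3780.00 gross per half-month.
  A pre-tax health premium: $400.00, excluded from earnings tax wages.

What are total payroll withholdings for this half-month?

$149.04

Earnings Tax: taxable = $3780.00 − $400.00 − 4×$160.00 = $2740.00
  $96.20 + 13.6% × ($2740.00 − $2600.00) = $96.20 + 13.6% × $140.00 = $115.24
Solidarity Surcharge: 1% × $3380.00 = $33.80
Total: $115.24 + $33.80 = $149.04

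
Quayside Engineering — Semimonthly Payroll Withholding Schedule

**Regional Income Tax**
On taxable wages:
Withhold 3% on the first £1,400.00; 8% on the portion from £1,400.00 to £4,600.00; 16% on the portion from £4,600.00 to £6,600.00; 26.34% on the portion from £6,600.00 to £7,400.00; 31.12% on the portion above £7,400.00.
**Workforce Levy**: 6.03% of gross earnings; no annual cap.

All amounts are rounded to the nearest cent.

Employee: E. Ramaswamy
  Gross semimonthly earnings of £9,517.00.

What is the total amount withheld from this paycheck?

Regional Income Tax: taxable = £9,517.00
  £828.72 + 31.12% × (£9,517.00 − £7,400.00) = £828.72 + 31.12% × £2,117.00 = £1,487.53
Workforce Levy: 6.03% × £9,517.00 = £573.88
Total: £1,487.53 + £573.88 = £2,061.41

£2,061.41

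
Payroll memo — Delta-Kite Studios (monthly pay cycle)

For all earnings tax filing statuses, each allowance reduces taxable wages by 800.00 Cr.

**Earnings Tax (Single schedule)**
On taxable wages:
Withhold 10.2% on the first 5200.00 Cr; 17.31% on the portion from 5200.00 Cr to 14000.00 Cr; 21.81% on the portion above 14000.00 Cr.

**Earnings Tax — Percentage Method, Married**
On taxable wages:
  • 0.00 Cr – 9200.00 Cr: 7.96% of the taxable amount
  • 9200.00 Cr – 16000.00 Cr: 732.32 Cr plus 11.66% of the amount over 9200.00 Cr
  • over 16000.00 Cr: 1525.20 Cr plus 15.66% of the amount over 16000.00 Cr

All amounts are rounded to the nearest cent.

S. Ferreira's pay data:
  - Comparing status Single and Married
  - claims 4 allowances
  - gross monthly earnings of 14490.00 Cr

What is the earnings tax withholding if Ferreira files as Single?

1584.58 Cr

Earnings Tax (Single): taxable = 14490.00 Cr − 4×800.00 Cr = 11290.00 Cr
  530.40 Cr + 17.31% × (11290.00 Cr − 5200.00 Cr) = 530.40 Cr + 17.31% × 6090.00 Cr = 1584.58 Cr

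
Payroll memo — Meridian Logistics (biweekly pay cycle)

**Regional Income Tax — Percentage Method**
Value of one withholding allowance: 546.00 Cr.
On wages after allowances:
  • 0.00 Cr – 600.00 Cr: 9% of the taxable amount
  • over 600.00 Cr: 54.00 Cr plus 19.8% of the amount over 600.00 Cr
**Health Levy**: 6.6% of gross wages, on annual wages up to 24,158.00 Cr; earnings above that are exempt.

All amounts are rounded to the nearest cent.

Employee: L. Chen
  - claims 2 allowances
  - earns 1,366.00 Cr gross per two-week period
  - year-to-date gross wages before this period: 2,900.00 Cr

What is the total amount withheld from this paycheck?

Regional Income Tax: taxable = 1,366.00 Cr − 2×546.00 Cr = 274.00 Cr
  9% × 274.00 Cr = 24.66 Cr
Health Levy: 6.6% × 1,366.00 Cr = 90.16 Cr
Total: 24.66 Cr + 90.16 Cr = 114.82 Cr

114.82 Cr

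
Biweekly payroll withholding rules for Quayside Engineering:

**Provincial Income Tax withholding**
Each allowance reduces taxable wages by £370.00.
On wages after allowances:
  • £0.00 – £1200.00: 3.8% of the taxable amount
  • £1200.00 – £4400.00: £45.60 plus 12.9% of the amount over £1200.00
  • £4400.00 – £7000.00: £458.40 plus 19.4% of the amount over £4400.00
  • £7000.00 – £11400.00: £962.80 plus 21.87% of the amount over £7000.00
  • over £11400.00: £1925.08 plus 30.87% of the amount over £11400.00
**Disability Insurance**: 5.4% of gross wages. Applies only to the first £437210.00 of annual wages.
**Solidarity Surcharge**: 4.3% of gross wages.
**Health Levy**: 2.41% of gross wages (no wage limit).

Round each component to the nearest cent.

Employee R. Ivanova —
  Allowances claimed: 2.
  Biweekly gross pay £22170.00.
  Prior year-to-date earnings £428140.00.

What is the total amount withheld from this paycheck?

£6998.73

Provincial Income Tax: taxable = £22170.00 − 2×£370.00 = £21430.00
  £1925.08 + 30.87% × (£21430.00 − £11400.00) = £1925.08 + 30.87% × £10030.00 = £5021.34
Disability Insurance: cap £437210.00 − YTD £428140.00 = £9070.00 subject; 5.4% × £9070.00 = £489.78
Solidarity Surcharge: 4.3% × £22170.00 = £953.31
Health Levy: 2.41% × £22170.00 = £534.30
Total: £5021.34 + £489.78 + £953.31 + £534.30 = £6998.73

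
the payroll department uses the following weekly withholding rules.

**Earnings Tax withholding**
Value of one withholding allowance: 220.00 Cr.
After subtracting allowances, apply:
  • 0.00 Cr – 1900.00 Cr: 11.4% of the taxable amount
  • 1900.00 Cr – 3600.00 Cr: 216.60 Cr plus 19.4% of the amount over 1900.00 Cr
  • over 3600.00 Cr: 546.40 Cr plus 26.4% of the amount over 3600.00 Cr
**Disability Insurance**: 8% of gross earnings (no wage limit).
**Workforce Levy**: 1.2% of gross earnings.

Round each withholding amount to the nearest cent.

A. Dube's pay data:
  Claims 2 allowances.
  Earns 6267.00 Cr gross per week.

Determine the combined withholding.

1710.89 Cr

Earnings Tax: taxable = 6267.00 Cr − 2×220.00 Cr = 5827.00 Cr
  546.40 Cr + 26.4% × (5827.00 Cr − 3600.00 Cr) = 546.40 Cr + 26.4% × 2227.00 Cr = 1134.33 Cr
Disability Insurance: 8% × 6267.00 Cr = 501.36 Cr
Workforce Levy: 1.2% × 6267.00 Cr = 75.20 Cr
Total: 1134.33 Cr + 501.36 Cr + 75.20 Cr = 1710.89 Cr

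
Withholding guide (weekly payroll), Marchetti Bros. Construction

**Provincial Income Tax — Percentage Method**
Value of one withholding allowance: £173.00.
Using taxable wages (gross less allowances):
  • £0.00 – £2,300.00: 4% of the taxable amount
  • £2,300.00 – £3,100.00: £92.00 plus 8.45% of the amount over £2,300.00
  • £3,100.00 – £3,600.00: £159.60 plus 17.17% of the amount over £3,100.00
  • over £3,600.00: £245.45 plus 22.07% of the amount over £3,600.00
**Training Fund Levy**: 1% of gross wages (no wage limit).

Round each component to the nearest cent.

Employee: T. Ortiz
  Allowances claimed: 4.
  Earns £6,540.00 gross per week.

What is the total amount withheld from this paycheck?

£806.98

Provincial Income Tax: taxable = £6,540.00 − 4×£173.00 = £5,848.00
  £245.45 + 22.07% × (£5,848.00 − £3,600.00) = £245.45 + 22.07% × £2,248.00 = £741.58
Training Fund Levy: 1% × £6,540.00 = £65.40
Total: £741.58 + £65.40 = £806.98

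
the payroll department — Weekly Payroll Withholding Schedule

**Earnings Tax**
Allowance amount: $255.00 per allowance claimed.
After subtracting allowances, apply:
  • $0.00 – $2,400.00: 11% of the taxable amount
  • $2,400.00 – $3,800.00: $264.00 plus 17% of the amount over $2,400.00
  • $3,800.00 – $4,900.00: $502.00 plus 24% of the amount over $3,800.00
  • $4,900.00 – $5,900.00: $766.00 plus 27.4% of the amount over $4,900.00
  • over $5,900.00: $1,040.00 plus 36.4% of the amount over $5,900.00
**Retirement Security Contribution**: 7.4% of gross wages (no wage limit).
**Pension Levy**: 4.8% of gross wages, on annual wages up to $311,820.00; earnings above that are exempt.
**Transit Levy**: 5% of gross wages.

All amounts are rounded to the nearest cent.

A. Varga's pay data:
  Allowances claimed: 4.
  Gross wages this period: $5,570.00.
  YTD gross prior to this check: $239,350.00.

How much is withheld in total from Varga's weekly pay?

$1,640.04

Earnings Tax: taxable = $5,570.00 − 4×$255.00 = $4,550.00
  $502.00 + 24% × ($4,550.00 − $3,800.00) = $502.00 + 24% × $750.00 = $682.00
Retirement Security Contribution: 7.4% × $5,570.00 = $412.18
Pension Levy: 4.8% × $5,570.00 = $267.36
Transit Levy: 5% × $5,570.00 = $278.50
Total: $682.00 + $412.18 + $267.36 + $278.50 = $1,640.04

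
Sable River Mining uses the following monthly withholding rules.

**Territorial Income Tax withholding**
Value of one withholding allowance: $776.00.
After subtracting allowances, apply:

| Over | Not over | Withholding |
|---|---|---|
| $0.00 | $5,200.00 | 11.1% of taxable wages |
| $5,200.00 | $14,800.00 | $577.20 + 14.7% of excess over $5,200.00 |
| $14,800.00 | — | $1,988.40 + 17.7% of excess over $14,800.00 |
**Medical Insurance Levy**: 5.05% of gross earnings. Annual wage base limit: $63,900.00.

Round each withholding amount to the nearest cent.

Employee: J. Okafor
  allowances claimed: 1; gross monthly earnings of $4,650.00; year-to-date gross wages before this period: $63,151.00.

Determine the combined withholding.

Territorial Income Tax: taxable = $4,650.00 − 1×$776.00 = $3,874.00
  11.1% × $3,874.00 = $430.01
Medical Insurance Levy: cap $63,900.00 − YTD $63,151.00 = $749.00 subject; 5.05% × $749.00 = $37.82
Total: $430.01 + $37.82 = $467.83

$467.83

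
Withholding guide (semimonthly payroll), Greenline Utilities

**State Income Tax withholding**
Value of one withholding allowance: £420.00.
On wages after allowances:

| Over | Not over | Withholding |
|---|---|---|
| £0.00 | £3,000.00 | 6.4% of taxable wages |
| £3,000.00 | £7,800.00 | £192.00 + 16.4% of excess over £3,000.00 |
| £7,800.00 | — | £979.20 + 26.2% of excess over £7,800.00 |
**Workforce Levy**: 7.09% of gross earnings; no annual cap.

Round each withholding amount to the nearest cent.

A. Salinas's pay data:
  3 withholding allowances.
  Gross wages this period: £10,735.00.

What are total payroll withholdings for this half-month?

£2,179.16

State Income Tax: taxable = £10,735.00 − 3×£420.00 = £9,475.00
  £979.20 + 26.2% × (£9,475.00 − £7,800.00) = £979.20 + 26.2% × £1,675.00 = £1,418.05
Workforce Levy: 7.09% × £10,735.00 = £761.11
Total: £1,418.05 + £761.11 = £2,179.16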